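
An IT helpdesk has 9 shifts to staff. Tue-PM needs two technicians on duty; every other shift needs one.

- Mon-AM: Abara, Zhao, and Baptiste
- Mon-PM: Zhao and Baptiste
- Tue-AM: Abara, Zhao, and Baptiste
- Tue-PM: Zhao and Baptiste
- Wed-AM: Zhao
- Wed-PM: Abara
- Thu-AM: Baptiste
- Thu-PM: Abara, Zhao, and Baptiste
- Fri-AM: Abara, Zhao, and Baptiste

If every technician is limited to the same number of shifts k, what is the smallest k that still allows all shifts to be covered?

4

With 3 technicians and 10 worker-slots to fill, someone must work at least ⌈10/3⌉ = 4 shifts, so k ≥ 4.
k = 4 works: Mon-AM→Abara, Mon-PM→Zhao, Tue-AM→Abara, Tue-PM→Zhao+Baptiste, Wed-AM→Zhao, Wed-PM→Abara, Thu-AM→Baptiste, Thu-PM→Abara, Fri-AM→Zhao.
Loads: Abara 4, Zhao 4, Baptiste 2 — all ≤ 4.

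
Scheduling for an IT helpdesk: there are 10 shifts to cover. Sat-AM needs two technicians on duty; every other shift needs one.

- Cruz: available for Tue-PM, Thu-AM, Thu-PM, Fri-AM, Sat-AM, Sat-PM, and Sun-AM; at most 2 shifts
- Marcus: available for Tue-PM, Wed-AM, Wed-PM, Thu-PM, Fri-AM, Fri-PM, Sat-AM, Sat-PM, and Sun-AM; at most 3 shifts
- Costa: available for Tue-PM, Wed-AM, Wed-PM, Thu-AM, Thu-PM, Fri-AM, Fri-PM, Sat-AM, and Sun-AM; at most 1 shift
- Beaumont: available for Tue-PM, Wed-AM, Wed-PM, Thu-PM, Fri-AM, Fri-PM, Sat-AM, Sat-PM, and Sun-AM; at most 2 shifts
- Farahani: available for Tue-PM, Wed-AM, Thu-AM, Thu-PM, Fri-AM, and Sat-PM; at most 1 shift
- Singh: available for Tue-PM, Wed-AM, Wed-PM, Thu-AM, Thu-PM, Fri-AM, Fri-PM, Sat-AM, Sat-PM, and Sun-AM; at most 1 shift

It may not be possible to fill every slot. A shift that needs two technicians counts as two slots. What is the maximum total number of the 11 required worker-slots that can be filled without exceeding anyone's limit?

10

Total capacity across all technicians is 2+3+1+2+1+1 = 10, and 11 slots are needed, so at most 10 can be filled.
An assignment achieving 10: Tue-PM→Farahani, Wed-AM→Marcus, Wed-PM→Marcus, Thu-AM→Cruz, Thu-PM→Singh, Fri-PM→Marcus, Sat-AM→Cruz+Costa, Sat-PM→Beaumont, Sun-AM→Beaumont.
Loads: Cruz 2/2, Marcus 3/3, Costa 1/1, Beaumont 2/2, Farahani 1/1, Singh 1/1.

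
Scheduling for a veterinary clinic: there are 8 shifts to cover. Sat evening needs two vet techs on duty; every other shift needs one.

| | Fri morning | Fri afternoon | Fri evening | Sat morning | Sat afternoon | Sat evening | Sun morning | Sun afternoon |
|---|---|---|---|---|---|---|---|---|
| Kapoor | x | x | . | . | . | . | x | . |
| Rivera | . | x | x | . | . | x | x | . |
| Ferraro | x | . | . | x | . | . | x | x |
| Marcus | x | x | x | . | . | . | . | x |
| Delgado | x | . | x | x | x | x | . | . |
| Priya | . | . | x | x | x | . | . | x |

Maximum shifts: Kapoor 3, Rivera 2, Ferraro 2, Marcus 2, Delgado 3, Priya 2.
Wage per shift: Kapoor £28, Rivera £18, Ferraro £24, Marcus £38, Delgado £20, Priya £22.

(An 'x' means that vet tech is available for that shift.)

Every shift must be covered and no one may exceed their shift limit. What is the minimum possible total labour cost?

Sat evening can only be covered by Rivera and Delgado, so that assignment is forced.
Picking the cheapest available vet tech for each shift independently would cost £174, but that ignores the shift limits.
An optimal schedule: Fri morning→Ferraro, Fri afternoon→Rivera, Fri evening→Priya, Sat morning→Delgado, Sat afternoon→Delgado, Sat evening→Rivera+Delgado, Sun morning→Ferraro, Sun afternoon→Priya.
Total: 24 + 18 + 22 + 20 + 20 + 18 + 20 + 24 + 22 = £188.

£188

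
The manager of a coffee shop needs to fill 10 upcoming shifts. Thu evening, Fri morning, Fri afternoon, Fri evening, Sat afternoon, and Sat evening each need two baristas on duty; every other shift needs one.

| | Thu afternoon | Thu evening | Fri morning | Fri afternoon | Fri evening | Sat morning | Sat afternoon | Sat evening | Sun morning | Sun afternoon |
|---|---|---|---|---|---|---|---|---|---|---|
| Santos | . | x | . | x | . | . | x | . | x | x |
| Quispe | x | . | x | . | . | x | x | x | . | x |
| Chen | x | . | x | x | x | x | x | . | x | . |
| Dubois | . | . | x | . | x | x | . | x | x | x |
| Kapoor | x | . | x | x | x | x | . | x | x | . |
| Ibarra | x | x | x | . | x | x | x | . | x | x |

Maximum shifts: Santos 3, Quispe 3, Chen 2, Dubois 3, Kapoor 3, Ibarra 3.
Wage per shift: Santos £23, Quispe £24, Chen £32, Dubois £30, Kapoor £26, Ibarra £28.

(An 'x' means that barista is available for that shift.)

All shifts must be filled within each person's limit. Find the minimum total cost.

Thu evening can only be covered by Santos and Ibarra, so that assignment is forced.
Picking the cheapest available barista for each shift independently would cost £395, but that ignores the shift limits.
An optimal schedule: Thu afternoon→Quispe, Thu evening→Santos+Ibarra, Fri morning→Ibarra+Dubois, Fri afternoon→Santos+Kapoor, Fri evening→Kapoor+Dubois, Sat morning→Quispe, Sat afternoon→Ibarra+Chen, Sat evening→Quispe+Kapoor, Sun morning→Dubois, Sun afternoon→Santos.
Total: 24 + 23 + 28 + 28 + 30 + 23 + 26 + 26 + 30 + 24 + 28 + 32 + 24 + 26 + 30 + 23 = £425.

£425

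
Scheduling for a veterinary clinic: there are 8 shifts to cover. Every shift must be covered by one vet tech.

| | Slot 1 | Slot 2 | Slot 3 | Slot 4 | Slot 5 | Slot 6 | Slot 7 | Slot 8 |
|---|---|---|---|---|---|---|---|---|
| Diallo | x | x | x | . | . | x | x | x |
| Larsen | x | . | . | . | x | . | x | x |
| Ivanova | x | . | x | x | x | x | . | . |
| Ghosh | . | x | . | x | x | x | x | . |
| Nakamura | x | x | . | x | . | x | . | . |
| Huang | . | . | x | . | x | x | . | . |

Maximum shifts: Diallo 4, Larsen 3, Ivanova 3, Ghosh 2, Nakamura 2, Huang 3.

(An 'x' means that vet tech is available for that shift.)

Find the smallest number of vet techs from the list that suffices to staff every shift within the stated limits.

8 slots to fill and no one can take more than 4, so at least ⌈8/4⌉ = 2 vet techs are needed.
Any 2 vet techs together have capacity at most 4+3 = 7 < 8 slots, so 2 can never suffice.
Diallo, Larsen, and Ivanova alone can cover everything: Slot 1→Larsen, Slot 2→Diallo, Slot 3→Diallo, Slot 4→Ivanova, Slot 5→Larsen, Slot 6→Diallo, Slot 7→Diallo, Slot 8→Larsen.

3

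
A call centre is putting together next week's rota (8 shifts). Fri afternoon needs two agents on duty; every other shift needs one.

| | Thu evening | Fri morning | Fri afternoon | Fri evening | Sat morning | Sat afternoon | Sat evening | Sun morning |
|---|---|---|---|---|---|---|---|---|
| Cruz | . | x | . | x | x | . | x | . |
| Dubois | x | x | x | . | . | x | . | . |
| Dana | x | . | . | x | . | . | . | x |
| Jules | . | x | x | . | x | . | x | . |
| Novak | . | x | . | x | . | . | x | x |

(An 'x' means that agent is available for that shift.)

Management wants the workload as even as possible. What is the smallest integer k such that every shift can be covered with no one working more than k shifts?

With 5 agents and 9 worker-slots to fill, someone must work at least ⌈9/5⌉ = 2 shifts, so k ≥ 2.
k = 2 works: Thu evening→Dana, Fri morning→Novak, Fri afternoon→Dubois+Jules, Fri evening→Cruz, Sat morning→Cruz, Sat afternoon→Dubois, Sat evening→Jules, Sun morning→Dana.
Loads: Cruz 2, Dubois 2, Dana 2, Jules 2, Novak 1 — all ≤ 2.

2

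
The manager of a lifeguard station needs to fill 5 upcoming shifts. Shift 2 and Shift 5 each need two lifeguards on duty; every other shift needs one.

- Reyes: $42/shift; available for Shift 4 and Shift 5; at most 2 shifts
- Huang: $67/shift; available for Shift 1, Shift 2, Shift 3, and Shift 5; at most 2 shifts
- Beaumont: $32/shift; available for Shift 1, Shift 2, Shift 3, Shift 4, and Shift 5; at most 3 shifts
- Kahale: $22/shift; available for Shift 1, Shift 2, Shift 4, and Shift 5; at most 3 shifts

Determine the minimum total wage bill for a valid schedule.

Picking the cheapest available lifeguard for each shift independently would cost $184, but that ignores the shift limits.
An optimal schedule: Shift 1→Kahale, Shift 2→Kahale+Beaumont, Shift 3→Beaumont, Shift 4→Kahale, Shift 5→Beaumont+Reyes.
Total: 22 + 22 + 32 + 32 + 22 + 32 + 42 = $204.

$204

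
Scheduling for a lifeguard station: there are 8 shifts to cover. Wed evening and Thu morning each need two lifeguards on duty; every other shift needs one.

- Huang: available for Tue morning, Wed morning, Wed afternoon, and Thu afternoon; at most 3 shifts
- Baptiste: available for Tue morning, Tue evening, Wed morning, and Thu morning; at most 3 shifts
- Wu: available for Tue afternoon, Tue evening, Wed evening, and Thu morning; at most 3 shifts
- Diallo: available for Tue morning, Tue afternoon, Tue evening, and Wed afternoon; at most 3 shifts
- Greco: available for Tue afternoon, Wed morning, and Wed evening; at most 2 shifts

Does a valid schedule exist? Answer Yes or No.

Yes

Wed evening can only be covered by Wu and Greco, so that assignment is forced.
Thu morning can only be covered by Baptiste and Wu, so that assignment is forced.
Thu afternoon can only be covered by Huang, so that assignment is forced.
One valid schedule: Tue morning→Huang, Tue afternoon→Wu, Tue evening→Baptiste, Wed morning→Baptiste, Wed afternoon→Huang, Wed evening→Wu+Greco, Thu morning→Baptiste+Wu, Thu afternoon→Huang.
Loads: Huang 3/3, Baptiste 3/3, Wu 3/3, Diallo 0/3, Greco 1/2 — all within limits.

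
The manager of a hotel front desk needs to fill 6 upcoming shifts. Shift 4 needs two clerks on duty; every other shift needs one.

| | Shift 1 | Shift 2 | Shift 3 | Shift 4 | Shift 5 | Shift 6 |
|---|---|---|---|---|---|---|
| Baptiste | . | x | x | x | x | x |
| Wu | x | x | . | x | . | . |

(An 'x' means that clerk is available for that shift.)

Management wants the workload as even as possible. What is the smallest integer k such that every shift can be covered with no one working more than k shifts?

With 2 clerks and 7 worker-slots to fill, someone must work at least ⌈7/2⌉ = 4 shifts, so k ≥ 4.
k = 4 works: Shift 1→Wu, Shift 2→Wu, Shift 3→Baptiste, Shift 4→Baptiste+Wu, Shift 5→Baptiste, Shift 6→Baptiste.
Loads: Baptiste 4, Wu 3 — all ≤ 4.

4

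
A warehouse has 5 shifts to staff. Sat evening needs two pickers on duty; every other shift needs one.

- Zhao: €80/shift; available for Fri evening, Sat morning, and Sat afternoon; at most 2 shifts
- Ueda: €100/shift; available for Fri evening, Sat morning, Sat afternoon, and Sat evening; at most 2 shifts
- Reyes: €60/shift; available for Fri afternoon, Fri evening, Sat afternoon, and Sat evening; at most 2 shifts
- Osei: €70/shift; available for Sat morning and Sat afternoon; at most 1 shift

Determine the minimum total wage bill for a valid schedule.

Fri afternoon can only be covered by Reyes, so that assignment is forced.
Sat evening can only be covered by Ueda and Reyes, so that assignment is forced.
Picking the cheapest available picker for each shift independently would cost €410, but that ignores the shift limits.
An optimal schedule: Fri afternoon→Reyes, Fri evening→Zhao, Sat morning→Osei, Sat afternoon→Zhao, Sat evening→Reyes+Ueda.
Total: 60 + 80 + 70 + 80 + 60 + 100 = €450.

€450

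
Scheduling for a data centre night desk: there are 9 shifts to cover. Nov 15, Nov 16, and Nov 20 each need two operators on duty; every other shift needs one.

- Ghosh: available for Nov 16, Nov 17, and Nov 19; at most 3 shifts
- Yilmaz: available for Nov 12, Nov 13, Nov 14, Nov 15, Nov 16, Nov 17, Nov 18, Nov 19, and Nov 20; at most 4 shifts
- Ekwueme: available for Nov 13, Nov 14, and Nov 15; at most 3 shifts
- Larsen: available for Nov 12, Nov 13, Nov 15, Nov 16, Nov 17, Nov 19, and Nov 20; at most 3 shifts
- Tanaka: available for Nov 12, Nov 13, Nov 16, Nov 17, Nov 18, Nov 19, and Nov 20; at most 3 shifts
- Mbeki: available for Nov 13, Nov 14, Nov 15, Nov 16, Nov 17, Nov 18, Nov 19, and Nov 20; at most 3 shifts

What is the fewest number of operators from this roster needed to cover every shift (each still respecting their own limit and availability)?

4

12 slots to fill and no one can take more than 4, so at least ⌈12/4⌉ = 3 operators are needed.
Any 3 operators together have capacity at most 4+3+3 = 10 < 12 slots, so 3 can never suffice.
Ghosh, Yilmaz, Ekwueme, and Larsen alone can cover everything: Nov 12→Yilmaz, Nov 13→Ekwueme, Nov 14→Yilmaz, Nov 15→Ekwueme+Larsen, Nov 16→Ghosh+Larsen, Nov 17→Ghosh, Nov 18→Yilmaz, Nov 19→Ghosh, Nov 20→Yilmaz+Larsen.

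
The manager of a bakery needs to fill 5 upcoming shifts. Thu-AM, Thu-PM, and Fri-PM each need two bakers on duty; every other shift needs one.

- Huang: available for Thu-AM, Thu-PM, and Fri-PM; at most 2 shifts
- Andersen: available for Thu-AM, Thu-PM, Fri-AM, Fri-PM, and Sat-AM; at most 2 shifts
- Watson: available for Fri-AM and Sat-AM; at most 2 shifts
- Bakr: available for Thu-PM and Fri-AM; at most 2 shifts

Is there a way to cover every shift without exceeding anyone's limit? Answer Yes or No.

Total capacity is 8 and 8 slots are needed, so capacity alone doesn't rule it out.
Shifts {Thu-AM, Thu-PM, Fri-PM} need 6 worker-slots in total, but the bakers available for any of those shifts (Huang, Andersen, and Bakr) can supply at most 5 among them. So no valid schedule exists.

No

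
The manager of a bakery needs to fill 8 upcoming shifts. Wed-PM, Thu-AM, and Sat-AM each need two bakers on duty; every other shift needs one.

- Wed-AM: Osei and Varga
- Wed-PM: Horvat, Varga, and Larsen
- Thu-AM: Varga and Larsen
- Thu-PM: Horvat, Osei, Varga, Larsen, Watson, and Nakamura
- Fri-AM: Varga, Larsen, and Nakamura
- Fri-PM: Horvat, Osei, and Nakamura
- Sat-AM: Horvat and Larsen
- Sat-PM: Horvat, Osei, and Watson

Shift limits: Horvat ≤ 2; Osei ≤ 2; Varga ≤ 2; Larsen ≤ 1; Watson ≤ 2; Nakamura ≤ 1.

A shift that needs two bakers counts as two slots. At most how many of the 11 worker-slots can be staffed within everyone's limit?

10

Total capacity across all bakers is 2+2+2+1+2+1 = 10, and 11 slots are needed, so at most 10 can be filled.
An assignment achieving 10: Wed-AM→Osei, Wed-PM→Horvat+Varga, Thu-AM→Varga+Larsen, Thu-PM→Watson, Fri-AM→Nakamura, Fri-PM→Osei, Sat-AM→Horvat, Sat-PM→Watson.
Loads: Horvat 2/2, Osei 2/2, Varga 2/2, Larsen 1/1, Watson 2/2, Nakamura 1/1.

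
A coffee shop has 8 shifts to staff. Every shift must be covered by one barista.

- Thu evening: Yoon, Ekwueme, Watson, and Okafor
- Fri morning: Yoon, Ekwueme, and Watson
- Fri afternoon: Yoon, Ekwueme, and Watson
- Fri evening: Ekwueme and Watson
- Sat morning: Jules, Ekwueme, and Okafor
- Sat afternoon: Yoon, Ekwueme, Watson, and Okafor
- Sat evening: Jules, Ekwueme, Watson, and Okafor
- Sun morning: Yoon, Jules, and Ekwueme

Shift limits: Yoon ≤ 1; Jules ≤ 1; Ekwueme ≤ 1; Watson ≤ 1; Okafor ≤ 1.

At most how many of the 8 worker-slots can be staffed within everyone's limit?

Total capacity across all baristas is 1+1+1+1+1 = 5, and 8 slots are needed, so at most 5 can be filled.
An assignment achieving 5: Thu evening→Okafor, Fri morning→Yoon, Fri afternoon→Watson, Fri evening→Ekwueme, Sat morning→Jules.
Loads: Yoon 1/1, Jules 1/1, Ekwueme 1/1, Watson 1/1, Okafor 1/1.

5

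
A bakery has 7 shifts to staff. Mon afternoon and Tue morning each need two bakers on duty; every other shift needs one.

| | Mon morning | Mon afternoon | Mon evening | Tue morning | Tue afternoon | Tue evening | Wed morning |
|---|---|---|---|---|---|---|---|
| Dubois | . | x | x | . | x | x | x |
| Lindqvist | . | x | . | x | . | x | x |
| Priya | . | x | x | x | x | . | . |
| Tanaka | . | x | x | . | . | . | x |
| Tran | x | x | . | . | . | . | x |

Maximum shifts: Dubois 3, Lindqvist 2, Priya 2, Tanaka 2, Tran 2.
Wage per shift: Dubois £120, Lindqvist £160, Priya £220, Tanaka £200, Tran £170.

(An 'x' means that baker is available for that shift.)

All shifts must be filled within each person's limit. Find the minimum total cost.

£1440

Mon morning can only be covered by Tran, so that assignment is forced.
Tue morning can only be covered by Lindqvist and Priya, so that assignment is forced.
Picking the cheapest available baker for each shift independently would cost £1310, but that ignores the shift limits.
An optimal schedule: Mon morning→Tran, Mon afternoon→Tran+Tanaka, Mon evening→Dubois, Tue morning→Lindqvist+Priya, Tue afternoon→Dubois, Tue evening→Dubois, Wed morning→Lindqvist.
Total: 170 + 170 + 200 + 120 + 160 + 220 + 120 + 120 + 160 = £1440.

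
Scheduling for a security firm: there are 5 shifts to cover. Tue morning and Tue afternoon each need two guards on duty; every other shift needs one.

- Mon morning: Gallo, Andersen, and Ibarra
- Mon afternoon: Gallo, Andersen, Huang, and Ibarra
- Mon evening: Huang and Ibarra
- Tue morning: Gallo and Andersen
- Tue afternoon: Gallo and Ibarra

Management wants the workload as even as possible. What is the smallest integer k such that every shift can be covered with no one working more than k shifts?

With 4 guards and 7 worker-slots to fill, someone must work at least ⌈7/4⌉ = 2 shifts, so k ≥ 2.
k = 2 works: Mon morning→Andersen, Mon afternoon→Huang, Mon evening→Huang, Tue morning→Gallo+Andersen, Tue afternoon→Gallo+Ibarra.
Loads: Gallo 2, Andersen 2, Huang 2, Ibarra 1 — all ≤ 2.

2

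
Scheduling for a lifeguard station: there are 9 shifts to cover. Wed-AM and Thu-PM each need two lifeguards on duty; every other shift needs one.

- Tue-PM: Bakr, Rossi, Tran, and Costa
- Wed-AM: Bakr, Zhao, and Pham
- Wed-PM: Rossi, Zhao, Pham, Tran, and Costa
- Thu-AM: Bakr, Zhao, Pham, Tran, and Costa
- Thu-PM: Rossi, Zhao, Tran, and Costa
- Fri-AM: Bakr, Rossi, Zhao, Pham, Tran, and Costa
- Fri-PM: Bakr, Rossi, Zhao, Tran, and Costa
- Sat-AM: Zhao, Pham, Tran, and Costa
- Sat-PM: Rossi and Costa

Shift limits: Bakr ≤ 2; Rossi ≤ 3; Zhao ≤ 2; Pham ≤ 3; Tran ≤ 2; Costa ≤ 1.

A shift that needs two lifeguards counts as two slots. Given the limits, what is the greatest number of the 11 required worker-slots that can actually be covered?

Total capacity across all lifeguards is 2+3+2+3+2+1 = 13, and 11 slots are needed, so at most 11 can be filled.
An assignment achieving 11: Tue-PM→Bakr, Wed-AM→Bakr+Zhao, Wed-PM→Rossi, Thu-AM→Pham, Thu-PM→Rossi+Zhao, Fri-AM→Pham, Fri-PM→Tran, Sat-AM→Pham, Sat-PM→Rossi.
Loads: Bakr 2/2, Rossi 3/3, Zhao 2/2, Pham 3/3, Tran 1/2, Costa 0/1.

11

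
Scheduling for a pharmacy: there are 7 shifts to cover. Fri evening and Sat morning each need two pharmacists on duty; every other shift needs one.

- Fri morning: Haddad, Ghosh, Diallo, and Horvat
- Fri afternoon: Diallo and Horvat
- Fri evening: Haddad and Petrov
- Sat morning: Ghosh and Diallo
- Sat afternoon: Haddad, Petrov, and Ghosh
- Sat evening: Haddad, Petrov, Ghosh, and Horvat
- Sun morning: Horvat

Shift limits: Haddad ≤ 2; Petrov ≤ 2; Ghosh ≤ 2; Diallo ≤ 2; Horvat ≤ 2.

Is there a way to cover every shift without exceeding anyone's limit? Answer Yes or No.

Fri evening can only be covered by Haddad and Petrov, so that assignment is forced.
Sat morning can only be covered by Ghosh and Diallo, so that assignment is forced.
Sun morning can only be covered by Horvat, so that assignment is forced.
One valid schedule: Fri morning→Ghosh, Fri afternoon→Diallo, Fri evening→Haddad+Petrov, Sat morning→Ghosh+Diallo, Sat afternoon→Haddad, Sat evening→Petrov, Sun morning→Horvat.
Loads: Haddad 2/2, Petrov 2/2, Ghosh 2/2, Diallo 2/2, Horvat 1/2 — all within limits.

Yes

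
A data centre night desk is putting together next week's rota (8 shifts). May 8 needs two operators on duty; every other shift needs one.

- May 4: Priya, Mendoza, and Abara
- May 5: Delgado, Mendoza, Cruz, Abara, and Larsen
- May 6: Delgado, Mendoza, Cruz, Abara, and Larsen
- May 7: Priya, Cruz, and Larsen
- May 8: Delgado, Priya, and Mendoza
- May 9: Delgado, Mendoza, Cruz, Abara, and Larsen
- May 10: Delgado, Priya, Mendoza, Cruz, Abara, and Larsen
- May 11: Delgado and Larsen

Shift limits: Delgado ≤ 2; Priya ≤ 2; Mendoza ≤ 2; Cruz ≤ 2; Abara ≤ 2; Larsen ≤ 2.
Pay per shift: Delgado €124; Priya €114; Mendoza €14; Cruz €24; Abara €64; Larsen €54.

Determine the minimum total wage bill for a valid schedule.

€426

Picking the cheapest available operator for each shift independently would cost €276, but that ignores the shift limits.
An optimal schedule: May 4→Mendoza, May 5→Cruz, May 6→Larsen, May 7→Cruz, May 8→Mendoza+Priya, May 9→Abara, May 10→Abara, May 11→Larsen.
Total: 14 + 24 + 54 + 24 + 14 + 114 + 64 + 64 + 54 = €426.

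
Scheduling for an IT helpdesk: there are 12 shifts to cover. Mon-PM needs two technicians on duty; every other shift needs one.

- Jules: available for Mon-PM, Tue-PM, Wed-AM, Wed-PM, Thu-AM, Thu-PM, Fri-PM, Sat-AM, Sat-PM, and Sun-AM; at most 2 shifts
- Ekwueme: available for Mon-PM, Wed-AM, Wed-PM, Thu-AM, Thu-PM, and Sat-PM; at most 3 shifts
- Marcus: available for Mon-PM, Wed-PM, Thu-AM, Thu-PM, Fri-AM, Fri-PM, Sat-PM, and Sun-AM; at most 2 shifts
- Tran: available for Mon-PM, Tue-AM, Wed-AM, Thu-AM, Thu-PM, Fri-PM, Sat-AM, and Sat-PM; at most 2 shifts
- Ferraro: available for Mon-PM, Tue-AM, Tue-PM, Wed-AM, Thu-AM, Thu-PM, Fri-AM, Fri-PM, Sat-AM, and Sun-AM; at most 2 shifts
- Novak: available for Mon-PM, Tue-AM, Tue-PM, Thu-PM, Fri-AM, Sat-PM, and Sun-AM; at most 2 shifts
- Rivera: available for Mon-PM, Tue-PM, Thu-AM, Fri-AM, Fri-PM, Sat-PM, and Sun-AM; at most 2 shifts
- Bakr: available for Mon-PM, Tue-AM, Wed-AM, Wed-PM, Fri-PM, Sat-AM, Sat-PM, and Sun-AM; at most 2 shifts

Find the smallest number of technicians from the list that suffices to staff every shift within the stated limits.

6

13 slots to fill and no one can take more than 3, so at least ⌈13/3⌉ = 5 technicians are needed.
Any 5 technicians together have capacity at most 3+2+2+2+2 = 11 < 13 slots, so 5 can never suffice.
Jules, Ekwueme, Marcus, Tran, Ferraro, and Novak alone can cover everything: Mon-PM→Ferraro+Novak, Tue-AM→Tran, Tue-PM→Jules, Wed-AM→Ekwueme, Wed-PM→Jules, Thu-AM→Ekwueme, Thu-PM→Novak, Fri-AM→Marcus, Fri-PM→Marcus, Sat-AM→Tran, Sat-PM→Ekwueme, Sun-AM→Ferraro.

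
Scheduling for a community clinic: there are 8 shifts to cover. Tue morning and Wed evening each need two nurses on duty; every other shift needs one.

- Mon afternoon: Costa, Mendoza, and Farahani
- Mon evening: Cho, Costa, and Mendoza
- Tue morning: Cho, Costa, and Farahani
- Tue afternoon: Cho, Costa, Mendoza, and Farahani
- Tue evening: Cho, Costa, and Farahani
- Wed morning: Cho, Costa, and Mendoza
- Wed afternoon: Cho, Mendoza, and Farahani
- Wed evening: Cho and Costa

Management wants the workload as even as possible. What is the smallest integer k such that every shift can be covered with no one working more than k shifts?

3

With 4 nurses and 10 worker-slots to fill, someone must work at least ⌈10/4⌉ = 3 shifts, so k ≥ 3.
k = 3 works: Mon afternoon→Costa, Mon evening→Cho, Tue morning→Cho+Costa, Tue afternoon→Mendoza, Tue evening→Farahani, Wed morning→Mendoza, Wed afternoon→Mendoza, Wed evening→Cho+Costa.
Loads: Cho 3, Costa 3, Mendoza 3, Farahani 1 — all ≤ 3.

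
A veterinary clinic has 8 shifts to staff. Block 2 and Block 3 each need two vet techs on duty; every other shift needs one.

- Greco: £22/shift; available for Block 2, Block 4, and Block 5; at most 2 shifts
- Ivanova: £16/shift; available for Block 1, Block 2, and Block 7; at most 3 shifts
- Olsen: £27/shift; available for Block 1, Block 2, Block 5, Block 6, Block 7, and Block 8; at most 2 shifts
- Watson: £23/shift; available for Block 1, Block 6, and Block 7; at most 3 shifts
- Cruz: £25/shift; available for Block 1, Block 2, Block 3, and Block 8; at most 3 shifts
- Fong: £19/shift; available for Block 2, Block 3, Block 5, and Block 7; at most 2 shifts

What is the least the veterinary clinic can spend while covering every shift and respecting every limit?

£203

Block 3 can only be covered by Cruz and Fong, so that assignment is forced.
Block 4 can only be covered by Greco, so that assignment is forced.
Picking the cheapest available vet tech for each shift independently would cost £200, but that ignores the shift limits.
An optimal schedule: Block 1→Ivanova, Block 2→Ivanova+Greco, Block 3→Fong+Cruz, Block 4→Greco, Block 5→Fong, Block 6→Watson, Block 7→Ivanova, Block 8→Cruz.
Total: 16 + 16 + 22 + 19 + 25 + 22 + 19 + 23 + 16 + 25 = £203.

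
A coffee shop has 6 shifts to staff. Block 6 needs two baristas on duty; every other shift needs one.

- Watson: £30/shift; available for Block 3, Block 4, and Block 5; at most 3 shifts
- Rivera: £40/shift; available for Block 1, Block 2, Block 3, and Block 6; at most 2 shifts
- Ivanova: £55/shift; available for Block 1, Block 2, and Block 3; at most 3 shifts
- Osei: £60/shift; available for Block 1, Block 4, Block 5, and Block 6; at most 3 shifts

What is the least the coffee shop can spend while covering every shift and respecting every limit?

Block 6 can only be covered by Rivera and Osei, so that assignment is forced.
Picking the cheapest available barista for each shift independently would cost £270, but that ignores the shift limits.
An optimal schedule: Block 1→Ivanova, Block 2→Rivera, Block 3→Watson, Block 4→Watson, Block 5→Watson, Block 6→Rivera+Osei.
Total: 55 + 40 + 30 + 30 + 30 + 40 + 60 = £285.

£285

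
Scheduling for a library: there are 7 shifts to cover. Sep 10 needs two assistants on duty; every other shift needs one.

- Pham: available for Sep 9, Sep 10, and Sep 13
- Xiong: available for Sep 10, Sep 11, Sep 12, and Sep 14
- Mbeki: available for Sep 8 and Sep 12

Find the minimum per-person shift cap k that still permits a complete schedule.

With 3 assistants and 8 worker-slots to fill, someone must work at least ⌈8/3⌉ = 3 shifts, so k ≥ 3.
k = 3 works: Sep 8→Mbeki, Sep 9→Pham, Sep 10→Pham+Xiong, Sep 11→Xiong, Sep 12→Mbeki, Sep 13→Pham, Sep 14→Xiong.
Loads: Pham 3, Xiong 3, Mbeki 2 — all ≤ 3.

3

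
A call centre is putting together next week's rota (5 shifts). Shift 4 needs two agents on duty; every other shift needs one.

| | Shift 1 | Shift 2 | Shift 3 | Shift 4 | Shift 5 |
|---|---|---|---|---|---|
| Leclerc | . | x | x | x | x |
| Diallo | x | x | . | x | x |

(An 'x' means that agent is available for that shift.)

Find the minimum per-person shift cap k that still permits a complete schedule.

With 2 agents and 6 worker-slots to fill, someone must work at least ⌈6/2⌉ = 3 shifts, so k ≥ 3.
k = 3 works: Shift 1→Diallo, Shift 2→Leclerc, Shift 3→Leclerc, Shift 4→Leclerc+Diallo, Shift 5→Diallo.
Loads: Leclerc 3, Diallo 3 — all ≤ 3.

3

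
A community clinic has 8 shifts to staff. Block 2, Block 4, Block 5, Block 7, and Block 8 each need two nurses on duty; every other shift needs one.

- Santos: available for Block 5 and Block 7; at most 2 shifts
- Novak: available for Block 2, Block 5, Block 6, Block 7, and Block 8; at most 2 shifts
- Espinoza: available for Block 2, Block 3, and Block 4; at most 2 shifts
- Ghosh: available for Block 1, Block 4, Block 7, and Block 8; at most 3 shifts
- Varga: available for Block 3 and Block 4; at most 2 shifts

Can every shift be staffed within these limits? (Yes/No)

No

Shifts {Block 2, Block 5, Block 6} need 5 worker-slots in total, but the nurses available for any of those shifts (Santos, Novak, and Espinoza) can supply at most 4 among them. So no valid schedule exists.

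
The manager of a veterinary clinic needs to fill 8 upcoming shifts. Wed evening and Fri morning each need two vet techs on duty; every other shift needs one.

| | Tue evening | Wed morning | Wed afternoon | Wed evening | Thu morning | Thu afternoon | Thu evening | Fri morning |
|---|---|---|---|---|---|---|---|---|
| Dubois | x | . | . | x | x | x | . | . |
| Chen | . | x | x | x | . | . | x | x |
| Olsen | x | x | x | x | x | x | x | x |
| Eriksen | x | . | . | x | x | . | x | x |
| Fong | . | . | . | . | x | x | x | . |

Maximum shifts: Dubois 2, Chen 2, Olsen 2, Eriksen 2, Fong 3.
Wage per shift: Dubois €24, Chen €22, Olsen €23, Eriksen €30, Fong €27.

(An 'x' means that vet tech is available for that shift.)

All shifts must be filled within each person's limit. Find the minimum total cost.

Picking the cheapest available vet tech for each shift independently would cost €225, but that ignores the shift limits.
An optimal schedule: Tue evening→Dubois, Wed morning→Chen, Wed afternoon→Chen, Wed evening→Olsen+Dubois, Thu morning→Fong, Thu afternoon→Fong, Thu evening→Fong, Fri morning→Olsen+Eriksen.
Total: 24 + 22 + 22 + 23 + 24 + 27 + 27 + 27 + 23 + 30 = €249.

€249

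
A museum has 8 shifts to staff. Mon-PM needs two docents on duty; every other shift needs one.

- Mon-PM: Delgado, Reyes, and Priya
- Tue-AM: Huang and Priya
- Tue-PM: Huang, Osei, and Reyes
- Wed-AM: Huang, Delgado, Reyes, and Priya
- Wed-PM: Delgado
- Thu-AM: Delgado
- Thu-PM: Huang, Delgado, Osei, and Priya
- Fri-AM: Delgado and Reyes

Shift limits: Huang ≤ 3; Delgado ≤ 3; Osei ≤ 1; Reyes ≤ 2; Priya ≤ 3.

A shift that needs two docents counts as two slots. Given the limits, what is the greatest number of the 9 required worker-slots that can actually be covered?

Total capacity across all docents is 3+3+1+2+3 = 12, and 9 slots are needed, so at most 9 can be filled.
An assignment achieving 9: Mon-PM→Reyes+Priya, Tue-AM→Huang, Tue-PM→Huang, Wed-AM→Huang, Wed-PM→Delgado, Thu-AM→Delgado, Thu-PM→Osei, Fri-AM→Delgado.
Loads: Huang 3/3, Delgado 3/3, Osei 1/1, Reyes 1/2, Priya 1/3.

9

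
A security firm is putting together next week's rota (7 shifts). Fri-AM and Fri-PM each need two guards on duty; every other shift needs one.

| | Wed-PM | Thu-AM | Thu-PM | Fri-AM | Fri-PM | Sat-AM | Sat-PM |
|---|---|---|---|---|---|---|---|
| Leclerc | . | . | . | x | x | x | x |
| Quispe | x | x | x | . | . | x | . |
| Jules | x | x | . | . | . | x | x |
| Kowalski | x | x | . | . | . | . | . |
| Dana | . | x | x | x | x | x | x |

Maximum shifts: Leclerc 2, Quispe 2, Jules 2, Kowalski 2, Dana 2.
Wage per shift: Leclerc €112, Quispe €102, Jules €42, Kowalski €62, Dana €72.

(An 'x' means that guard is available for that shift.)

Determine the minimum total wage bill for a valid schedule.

Fri-AM can only be covered by Leclerc and Dana, so that assignment is forced.
Fri-PM can only be covered by Leclerc and Dana, so that assignment is forced.
Picking the cheapest available guard for each shift independently would cost €608, but that ignores the shift limits.
An optimal schedule: Wed-PM→Kowalski, Thu-AM→Kowalski, Thu-PM→Quispe, Fri-AM→Dana+Leclerc, Fri-PM→Dana+Leclerc, Sat-AM→Jules, Sat-PM→Jules.
Total: 62 + 62 + 102 + 72 + 112 + 72 + 112 + 42 + 42 = €678.

€678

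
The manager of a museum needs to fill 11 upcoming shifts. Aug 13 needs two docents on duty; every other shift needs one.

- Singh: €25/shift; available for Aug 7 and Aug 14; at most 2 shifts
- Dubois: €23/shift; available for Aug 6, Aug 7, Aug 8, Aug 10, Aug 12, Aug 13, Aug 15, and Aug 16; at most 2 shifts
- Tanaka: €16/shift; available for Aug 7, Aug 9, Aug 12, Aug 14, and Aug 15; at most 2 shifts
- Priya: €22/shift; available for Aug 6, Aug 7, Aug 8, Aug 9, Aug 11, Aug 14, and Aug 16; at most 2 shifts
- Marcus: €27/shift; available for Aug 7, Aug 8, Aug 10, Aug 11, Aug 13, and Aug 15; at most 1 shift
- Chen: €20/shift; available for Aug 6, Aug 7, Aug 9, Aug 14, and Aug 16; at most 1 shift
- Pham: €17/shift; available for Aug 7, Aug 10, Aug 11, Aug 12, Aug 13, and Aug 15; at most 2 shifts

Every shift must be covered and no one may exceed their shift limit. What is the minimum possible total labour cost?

Picking the cheapest available docent for each shift independently would cost €216, but that ignores the shift limits.
An optimal schedule: Aug 6→Dubois, Aug 7→Singh, Aug 8→Dubois, Aug 9→Priya, Aug 10→Pham, Aug 11→Priya, Aug 12→Tanaka, Aug 13→Marcus+Pham, Aug 14→Singh, Aug 15→Tanaka, Aug 16→Chen.
Total: 23 + 25 + 23 + 22 + 17 + 22 + 16 + 27 + 17 + 25 + 16 + 20 = €253.

€253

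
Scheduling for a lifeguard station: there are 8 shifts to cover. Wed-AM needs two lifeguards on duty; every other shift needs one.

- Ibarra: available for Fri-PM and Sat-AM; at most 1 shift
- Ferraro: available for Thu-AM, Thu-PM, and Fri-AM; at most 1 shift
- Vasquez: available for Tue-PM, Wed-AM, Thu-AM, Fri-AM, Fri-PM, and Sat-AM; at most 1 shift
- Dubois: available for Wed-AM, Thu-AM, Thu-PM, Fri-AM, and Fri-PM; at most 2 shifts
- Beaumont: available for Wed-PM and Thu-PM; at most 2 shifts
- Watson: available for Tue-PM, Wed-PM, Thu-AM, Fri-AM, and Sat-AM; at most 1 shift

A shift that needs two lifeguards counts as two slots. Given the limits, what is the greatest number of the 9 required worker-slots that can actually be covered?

Total capacity across all lifeguards is 1+1+1+2+2+1 = 8, and 9 slots are needed, so at most 8 can be filled.
An assignment achieving 8: Tue-PM→Vasquez, Wed-AM→Dubois, Wed-PM→Beaumont, Thu-AM→Ferraro, Thu-PM→Beaumont, Fri-AM→Dubois, Fri-PM→Ibarra, Sat-AM→Watson.
Loads: Ibarra 1/1, Ferraro 1/1, Vasquez 1/1, Dubois 2/2, Beaumont 2/2, Watson 1/1.

8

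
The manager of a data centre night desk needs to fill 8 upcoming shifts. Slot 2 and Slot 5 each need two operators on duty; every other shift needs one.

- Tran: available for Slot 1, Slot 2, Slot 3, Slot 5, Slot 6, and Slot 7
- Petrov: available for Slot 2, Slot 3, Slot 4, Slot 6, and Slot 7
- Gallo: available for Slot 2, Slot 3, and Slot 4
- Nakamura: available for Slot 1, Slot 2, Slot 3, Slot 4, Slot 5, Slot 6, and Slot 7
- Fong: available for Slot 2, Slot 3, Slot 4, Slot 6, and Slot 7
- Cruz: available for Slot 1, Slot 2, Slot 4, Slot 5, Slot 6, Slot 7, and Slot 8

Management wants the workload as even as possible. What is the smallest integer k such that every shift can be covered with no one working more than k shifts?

2

With 6 operators and 10 worker-slots to fill, someone must work at least ⌈10/6⌉ = 2 shifts, so k ≥ 2.
k = 2 works: Slot 1→Tran, Slot 2→Gallo+Fong, Slot 3→Petrov, Slot 4→Petrov, Slot 5→Tran+Nakamura, Slot 6→Nakamura, Slot 7→Fong, Slot 8→Cruz.
Loads: Tran 2, Petrov 2, Gallo 1, Nakamura 2, Fong 2, Cruz 1 — all ≤ 2.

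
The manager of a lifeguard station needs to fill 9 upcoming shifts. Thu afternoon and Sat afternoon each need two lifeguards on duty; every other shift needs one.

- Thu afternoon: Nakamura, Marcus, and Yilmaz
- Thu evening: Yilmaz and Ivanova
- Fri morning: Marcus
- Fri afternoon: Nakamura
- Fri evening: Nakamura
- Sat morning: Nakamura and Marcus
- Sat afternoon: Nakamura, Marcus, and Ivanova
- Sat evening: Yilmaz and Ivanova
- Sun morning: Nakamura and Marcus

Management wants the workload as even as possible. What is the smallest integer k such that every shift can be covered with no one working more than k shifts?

With 4 lifeguards and 11 worker-slots to fill, someone must work at least ⌈11/4⌉ = 3 shifts, so k ≥ 3.
k = 3 is infeasible (exhaustive check).
k = 4 works: Thu afternoon→Marcus+Yilmaz, Thu evening→Yilmaz, Fri morning→Marcus, Fri afternoon→Nakamura, Fri evening→Nakamura, Sat morning→Nakamura, Sat afternoon→Marcus+Ivanova, Sat evening→Yilmaz, Sun morning→Nakamura.
Loads: Nakamura 4, Marcus 3, Yilmaz 3, Ivanova 1 — all ≤ 4.

4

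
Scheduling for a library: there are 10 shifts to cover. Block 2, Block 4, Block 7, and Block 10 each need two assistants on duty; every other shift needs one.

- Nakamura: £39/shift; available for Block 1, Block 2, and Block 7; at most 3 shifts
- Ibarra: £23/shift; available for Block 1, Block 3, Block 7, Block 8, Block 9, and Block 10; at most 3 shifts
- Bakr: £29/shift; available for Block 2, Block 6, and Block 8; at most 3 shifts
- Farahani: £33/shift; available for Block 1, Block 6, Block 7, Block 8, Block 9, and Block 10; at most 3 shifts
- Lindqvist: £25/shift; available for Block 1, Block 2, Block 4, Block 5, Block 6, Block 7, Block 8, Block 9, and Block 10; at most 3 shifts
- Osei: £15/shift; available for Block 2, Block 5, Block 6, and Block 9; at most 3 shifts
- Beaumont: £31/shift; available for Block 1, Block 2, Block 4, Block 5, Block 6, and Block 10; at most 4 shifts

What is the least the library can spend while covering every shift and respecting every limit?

Block 3 can only be covered by Ibarra, so that assignment is forced.
Block 4 can only be covered by Lindqvist and Beaumont, so that assignment is forced.
Picking the cheapest available assistant for each shift independently would cost £306, but that ignores the shift limits.
An optimal schedule: Block 1→Ibarra, Block 2→Osei+Bakr, Block 3→Ibarra, Block 4→Lindqvist+Beaumont, Block 5→Osei, Block 6→Bakr, Block 7→Ibarra+Lindqvist, Block 8→Bakr, Block 9→Osei, Block 10→Lindqvist+Beaumont.
Total: 23 + 15 + 29 + 23 + 25 + 31 + 15 + 29 + 23 + 25 + 29 + 15 + 25 + 31 = £338.

£338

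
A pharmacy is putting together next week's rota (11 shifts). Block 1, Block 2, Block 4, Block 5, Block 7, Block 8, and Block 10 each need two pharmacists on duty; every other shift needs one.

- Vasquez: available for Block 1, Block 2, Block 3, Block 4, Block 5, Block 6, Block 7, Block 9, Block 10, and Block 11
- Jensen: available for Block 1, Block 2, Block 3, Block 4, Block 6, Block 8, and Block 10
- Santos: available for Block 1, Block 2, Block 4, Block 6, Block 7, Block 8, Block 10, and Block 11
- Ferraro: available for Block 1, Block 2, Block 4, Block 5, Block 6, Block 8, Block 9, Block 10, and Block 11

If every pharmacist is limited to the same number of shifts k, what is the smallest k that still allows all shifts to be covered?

5

With 4 pharmacists and 18 worker-slots to fill, someone must work at least ⌈18/4⌉ = 5 shifts, so k ≥ 5.
k = 5 works: Block 1→Jensen+Santos, Block 2→Jensen+Santos, Block 3→Vasquez, Block 4→Jensen+Ferraro, Block 5→Vasquez+Ferraro, Block 6→Jensen, Block 7→Vasquez+Santos, Block 8→Jensen+Santos, Block 9→Vasquez, Block 10→Santos+Ferraro, Block 11→Vasquez.
Loads: Vasquez 5, Jensen 5, Santos 5, Ferraro 3 — all ≤ 5.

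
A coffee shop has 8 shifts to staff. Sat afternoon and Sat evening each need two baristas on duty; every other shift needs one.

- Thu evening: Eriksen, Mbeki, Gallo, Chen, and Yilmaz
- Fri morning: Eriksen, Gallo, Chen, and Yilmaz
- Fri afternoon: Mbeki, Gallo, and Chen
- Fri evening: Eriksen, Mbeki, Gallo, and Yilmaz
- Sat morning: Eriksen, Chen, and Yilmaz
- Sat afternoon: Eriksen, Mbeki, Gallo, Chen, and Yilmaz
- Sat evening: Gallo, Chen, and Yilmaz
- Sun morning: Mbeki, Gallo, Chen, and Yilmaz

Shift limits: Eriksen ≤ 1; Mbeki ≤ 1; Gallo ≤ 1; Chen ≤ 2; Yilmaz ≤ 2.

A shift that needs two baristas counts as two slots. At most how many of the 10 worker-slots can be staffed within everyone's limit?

7

Total capacity across all baristas is 1+1+1+2+2 = 7, and 10 slots are needed, so at most 7 can be filled.
An assignment achieving 7: Fri morning→Chen, Fri afternoon→Mbeki, Fri evening→Yilmaz, Sat morning→Eriksen, Sat evening→Gallo+Chen, Sun morning→Yilmaz.
Loads: Eriksen 1/1, Mbeki 1/1, Gallo 1/1, Chen 2/2, Yilmaz 2/2.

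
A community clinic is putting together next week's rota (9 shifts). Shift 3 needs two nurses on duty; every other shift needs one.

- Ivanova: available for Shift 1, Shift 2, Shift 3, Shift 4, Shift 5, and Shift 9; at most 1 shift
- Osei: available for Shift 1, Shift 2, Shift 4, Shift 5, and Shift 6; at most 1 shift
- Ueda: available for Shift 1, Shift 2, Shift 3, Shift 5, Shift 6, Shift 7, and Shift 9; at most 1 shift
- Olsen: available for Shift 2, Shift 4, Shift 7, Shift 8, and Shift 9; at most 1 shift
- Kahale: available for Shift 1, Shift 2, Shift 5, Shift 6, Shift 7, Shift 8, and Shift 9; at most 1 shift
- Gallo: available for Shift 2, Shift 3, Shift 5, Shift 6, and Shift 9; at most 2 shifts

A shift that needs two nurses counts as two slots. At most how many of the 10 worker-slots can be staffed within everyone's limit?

Total capacity across all nurses is 1+1+1+1+1+2 = 7, and 10 slots are needed, so at most 7 can be filled.
An assignment achieving 7: Shift 3→Ivanova+Ueda, Shift 4→Osei, Shift 5→Gallo, Shift 6→Gallo, Shift 7→Kahale, Shift 8→Olsen.
Loads: Ivanova 1/1, Osei 1/1, Ueda 1/1, Olsen 1/1, Kahale 1/1, Gallo 2/2.

7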